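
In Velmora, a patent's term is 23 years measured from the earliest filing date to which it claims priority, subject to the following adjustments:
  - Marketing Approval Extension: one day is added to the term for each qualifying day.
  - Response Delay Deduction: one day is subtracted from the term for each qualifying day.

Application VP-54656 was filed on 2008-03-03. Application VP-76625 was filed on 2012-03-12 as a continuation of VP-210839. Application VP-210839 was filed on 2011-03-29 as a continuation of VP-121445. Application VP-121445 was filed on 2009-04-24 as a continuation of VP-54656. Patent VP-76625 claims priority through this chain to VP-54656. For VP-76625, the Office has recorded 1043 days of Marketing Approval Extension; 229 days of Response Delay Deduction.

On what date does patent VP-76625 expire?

Earliest priority filing: 3 March 2008.
Base term: 3 March 2008 + 23 years → 3 March 2031.
Marketing Approval Extension: +1043 days → 9 January 2034.
Response Delay Deduction: −229 days → 25 May 2033.

May 25, 2033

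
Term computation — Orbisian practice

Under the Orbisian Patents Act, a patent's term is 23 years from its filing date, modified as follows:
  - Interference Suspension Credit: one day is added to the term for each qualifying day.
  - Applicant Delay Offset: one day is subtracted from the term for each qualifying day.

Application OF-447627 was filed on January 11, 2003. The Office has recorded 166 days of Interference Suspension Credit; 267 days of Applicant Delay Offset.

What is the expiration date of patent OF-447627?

Base term: filing date + 23 years → 11 January 2026.
Interference Suspension Credit: +166 days → 26 June 2026.
Applicant Delay Offset: −267 days → 2 October 2025.

October 2, 2025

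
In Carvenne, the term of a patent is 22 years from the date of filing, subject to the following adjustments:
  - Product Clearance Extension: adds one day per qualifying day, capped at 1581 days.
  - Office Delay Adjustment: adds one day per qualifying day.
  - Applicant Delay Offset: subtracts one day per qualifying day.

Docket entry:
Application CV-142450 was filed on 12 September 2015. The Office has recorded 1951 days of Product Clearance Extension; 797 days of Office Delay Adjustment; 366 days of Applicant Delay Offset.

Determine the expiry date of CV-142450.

Base term: filing date + 22 years → 12 September 2037.
Product Clearance Extension: 1951 days claimed exceeds the 1581-day cap, so +1581 days → 10 January 2042.
Office Delay Adjustment: +797 days → 17 March 2044.
Applicant Delay Offset: −366 days → 17 March 2043.

2043-03-17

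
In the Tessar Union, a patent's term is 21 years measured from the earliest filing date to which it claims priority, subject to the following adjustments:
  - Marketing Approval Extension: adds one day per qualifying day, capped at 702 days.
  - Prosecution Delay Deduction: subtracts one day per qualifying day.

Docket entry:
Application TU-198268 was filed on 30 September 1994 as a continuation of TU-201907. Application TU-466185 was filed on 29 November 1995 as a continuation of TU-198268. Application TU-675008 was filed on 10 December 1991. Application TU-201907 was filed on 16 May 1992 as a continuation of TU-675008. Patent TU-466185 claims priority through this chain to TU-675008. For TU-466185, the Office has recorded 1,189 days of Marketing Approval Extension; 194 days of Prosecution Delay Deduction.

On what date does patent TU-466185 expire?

Earliest priority filing: 10 December 1991.
Base term: 10 December 1991 + 21 years → 10 December 2012.
Marketing Approval Extension: 1189 days claimed exceeds the 702-day cap, so +702 days → 12 November 2014.
Prosecution Delay Deduction: −194 days → 2 May 2014.

2014-05-02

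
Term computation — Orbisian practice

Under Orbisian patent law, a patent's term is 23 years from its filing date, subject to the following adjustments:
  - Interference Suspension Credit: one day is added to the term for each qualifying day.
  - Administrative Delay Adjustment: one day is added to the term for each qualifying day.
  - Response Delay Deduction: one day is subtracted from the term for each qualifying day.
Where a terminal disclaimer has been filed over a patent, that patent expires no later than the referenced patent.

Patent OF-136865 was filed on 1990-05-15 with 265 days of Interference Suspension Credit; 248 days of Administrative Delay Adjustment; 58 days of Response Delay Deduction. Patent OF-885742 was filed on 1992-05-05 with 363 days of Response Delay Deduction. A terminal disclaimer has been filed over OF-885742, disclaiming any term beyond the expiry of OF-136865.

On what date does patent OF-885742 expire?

Natural term of OF-885742:
  Base: filing + 23 years → 5 May 2015.
  Response Delay Deduction: −363 days → 7 May 2014.
Expiry of referenced patent OF-136865:
  Base: filing + 23 years → 15 May 2013.
  Interference Suspension Credit: +265 days → 4 February 2014.
  Administrative Delay Adjustment: +248 days → 10 October 2014.
  Response Delay Deduction: −58 days → 13 August 2014.
Terminal disclaimer: OF-885742 expires on the earlier of 7 May 2014 and 13 August 2014.

May 7, 2014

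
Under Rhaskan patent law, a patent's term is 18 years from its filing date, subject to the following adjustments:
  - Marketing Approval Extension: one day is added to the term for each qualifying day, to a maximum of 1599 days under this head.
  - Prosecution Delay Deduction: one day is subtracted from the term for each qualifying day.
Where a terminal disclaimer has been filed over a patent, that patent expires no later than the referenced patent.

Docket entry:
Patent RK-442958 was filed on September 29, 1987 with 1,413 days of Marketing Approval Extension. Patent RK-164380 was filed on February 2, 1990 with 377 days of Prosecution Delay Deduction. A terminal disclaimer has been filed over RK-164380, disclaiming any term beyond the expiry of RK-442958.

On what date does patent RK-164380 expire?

2007-01-21

Natural term of RK-164380:
  Base: filing + 18 years → 2 February 2008.
  Prosecution Delay Deduction: −377 days → 21 January 2007.
Expiry of referenced patent RK-442958:
  Base: filing + 18 years → 29 September 2005.
  Marketing Approval Extension: 1413 days (within the 1599-day cap) → +1413 days → 12 August 2009.
Terminal disclaimer: RK-164380 expires on the earlier of 21 January 2007 and 12 August 2009.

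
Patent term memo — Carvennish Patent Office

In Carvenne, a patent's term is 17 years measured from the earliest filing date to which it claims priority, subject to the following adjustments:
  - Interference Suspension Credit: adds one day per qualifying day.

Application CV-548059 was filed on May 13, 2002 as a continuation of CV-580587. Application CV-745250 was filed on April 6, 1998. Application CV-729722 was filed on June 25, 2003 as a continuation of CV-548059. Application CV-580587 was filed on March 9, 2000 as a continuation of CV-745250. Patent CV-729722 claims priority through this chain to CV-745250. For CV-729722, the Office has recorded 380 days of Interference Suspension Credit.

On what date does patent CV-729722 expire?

April 20, 2016

Earliest priority filing: 6 April 1998.
Base term: 6 April 1998 + 17 years → 6 April 2015.
Interference Suspension Credit: +380 days → 20 April 2016.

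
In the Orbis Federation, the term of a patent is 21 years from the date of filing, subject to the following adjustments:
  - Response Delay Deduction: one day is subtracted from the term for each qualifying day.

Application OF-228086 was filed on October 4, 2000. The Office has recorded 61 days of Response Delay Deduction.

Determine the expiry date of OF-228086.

August 4, 2021

Base term: filing date + 21 years → 4 October 2021.
Response Delay Deduction: −61 days → 4 August 2021.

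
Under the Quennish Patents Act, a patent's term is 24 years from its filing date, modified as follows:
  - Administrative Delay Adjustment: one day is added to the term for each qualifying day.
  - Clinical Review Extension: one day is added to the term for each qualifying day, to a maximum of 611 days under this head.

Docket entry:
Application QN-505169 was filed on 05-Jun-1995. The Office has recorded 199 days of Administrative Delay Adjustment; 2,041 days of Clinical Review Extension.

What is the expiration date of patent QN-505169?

August 23, 2021

Base term: filing date + 24 years → 5 June 2019.
Administrative Delay Adjustment: +199 days → 21 December 2019.
Clinical Review Extension: 2041 days claimed exceeds the 611-day cap, so +611 days → 23 August 2021.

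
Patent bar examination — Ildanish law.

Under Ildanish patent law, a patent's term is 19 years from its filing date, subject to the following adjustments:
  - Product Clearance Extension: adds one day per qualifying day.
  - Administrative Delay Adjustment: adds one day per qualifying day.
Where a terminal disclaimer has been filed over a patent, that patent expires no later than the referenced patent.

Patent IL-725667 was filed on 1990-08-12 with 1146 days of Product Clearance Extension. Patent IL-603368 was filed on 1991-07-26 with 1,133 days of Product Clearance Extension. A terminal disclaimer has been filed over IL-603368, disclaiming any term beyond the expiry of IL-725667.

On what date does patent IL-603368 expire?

October 1, 2012

Natural term of IL-603368:
  Base: filing + 19 years → 26 July 2010.
  Product Clearance Extension: +1133 days → 1 September 2013.
Expiry of referenced patent IL-725667:
  Base: filing + 19 years → 12 August 2009.
  Product Clearance Extension: +1146 days → 1 October 2012.
Terminal disclaimer: IL-603368 expires on the earlier of 1 September 2013 and 1 October 2012.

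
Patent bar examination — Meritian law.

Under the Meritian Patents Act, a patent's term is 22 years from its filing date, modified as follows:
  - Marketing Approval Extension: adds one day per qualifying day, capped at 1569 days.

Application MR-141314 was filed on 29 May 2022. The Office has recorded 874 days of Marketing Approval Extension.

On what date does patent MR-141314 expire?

Base term: filing date + 22 years → 29 May 2044.
Marketing Approval Extension: 874 days (within the 1569-day cap) → +874 days → 20 October 2046.

October 20, 2046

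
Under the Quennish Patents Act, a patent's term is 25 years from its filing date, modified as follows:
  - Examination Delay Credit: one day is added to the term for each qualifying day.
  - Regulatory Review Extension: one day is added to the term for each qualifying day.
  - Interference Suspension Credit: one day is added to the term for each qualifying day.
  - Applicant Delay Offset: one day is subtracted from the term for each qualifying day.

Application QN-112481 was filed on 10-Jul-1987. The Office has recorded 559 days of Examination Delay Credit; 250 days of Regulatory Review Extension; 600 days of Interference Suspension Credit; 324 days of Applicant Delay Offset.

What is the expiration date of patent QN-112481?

2015-06-30

Base term: filing date + 25 years → 10 July 2012.
Examination Delay Credit: +559 days → 20 January 2014.
Regulatory Review Extension: +250 days → 27 September 2014.
Interference Suspension Credit: +600 days → 19 May 2016.
Applicant Delay Offset: −324 days → 30 June 2015.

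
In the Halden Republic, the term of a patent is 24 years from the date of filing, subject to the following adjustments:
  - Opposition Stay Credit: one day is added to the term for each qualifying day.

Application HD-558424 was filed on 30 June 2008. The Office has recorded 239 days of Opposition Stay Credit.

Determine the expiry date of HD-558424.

February 24, 2033

Base term: filing date + 24 years → 30 June 2032.
Opposition Stay Credit: +239 days → 24 February 2033.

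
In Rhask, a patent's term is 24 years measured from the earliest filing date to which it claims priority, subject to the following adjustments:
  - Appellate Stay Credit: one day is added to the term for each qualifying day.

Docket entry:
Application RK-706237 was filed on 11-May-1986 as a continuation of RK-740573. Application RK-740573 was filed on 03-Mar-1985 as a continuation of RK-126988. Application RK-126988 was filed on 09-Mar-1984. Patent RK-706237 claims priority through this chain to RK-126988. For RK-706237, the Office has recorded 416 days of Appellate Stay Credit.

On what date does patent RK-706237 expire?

April 29, 2009

Earliest priority filing: 9 March 1984.
Base term: 9 March 1984 + 24 years → 9 March 2008.
Appellate Stay Credit: +416 days → 29 April 2009.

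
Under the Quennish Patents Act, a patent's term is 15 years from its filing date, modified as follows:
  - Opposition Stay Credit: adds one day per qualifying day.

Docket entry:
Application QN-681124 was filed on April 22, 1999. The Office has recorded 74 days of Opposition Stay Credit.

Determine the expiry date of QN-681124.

2014-07-05

Base term: filing date + 15 years → 22 April 2014.
Opposition Stay Credit: +74 days → 5 July 2014.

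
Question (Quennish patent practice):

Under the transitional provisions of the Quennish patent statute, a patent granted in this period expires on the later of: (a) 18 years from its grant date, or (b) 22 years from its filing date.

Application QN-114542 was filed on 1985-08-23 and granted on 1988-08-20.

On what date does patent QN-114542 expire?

(a) grant + 18 years → 20 August 2006.
(b) filing + 22 years → 23 August 2007.
Later of the two: 23 August 2007.

2007-08-23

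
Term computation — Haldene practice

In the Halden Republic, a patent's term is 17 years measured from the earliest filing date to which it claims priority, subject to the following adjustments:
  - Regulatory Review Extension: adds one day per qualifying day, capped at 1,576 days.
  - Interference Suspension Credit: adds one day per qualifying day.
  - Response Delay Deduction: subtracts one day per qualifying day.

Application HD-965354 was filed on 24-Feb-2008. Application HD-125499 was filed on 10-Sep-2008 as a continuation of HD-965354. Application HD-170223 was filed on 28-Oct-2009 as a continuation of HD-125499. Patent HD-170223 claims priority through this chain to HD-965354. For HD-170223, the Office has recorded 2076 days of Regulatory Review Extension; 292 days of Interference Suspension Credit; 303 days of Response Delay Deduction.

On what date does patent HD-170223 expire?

June 8, 2029

Earliest priority filing: 24 February 2008.
Base term: 24 February 2008 + 17 years → 24 February 2025.
Regulatory Review Extension: 2076 days claimed exceeds the 1576-day cap, so +1576 days → 19 June 2029.
Interference Suspension Credit: +292 days → 7 April 2030.
Response Delay Deduction: −303 days → 8 June 2029.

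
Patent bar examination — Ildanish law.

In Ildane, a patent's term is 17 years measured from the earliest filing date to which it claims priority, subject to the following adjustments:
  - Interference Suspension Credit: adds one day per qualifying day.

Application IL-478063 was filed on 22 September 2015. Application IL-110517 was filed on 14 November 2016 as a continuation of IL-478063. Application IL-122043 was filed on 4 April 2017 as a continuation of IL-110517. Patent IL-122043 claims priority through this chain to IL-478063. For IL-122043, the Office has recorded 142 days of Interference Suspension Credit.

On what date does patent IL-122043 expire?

2033-02-11

Earliest priority filing: 22 September 2015.
Base term: 22 September 2015 + 17 years → 22 September 2032.
Interference Suspension Credit: +142 days → 11 February 2033.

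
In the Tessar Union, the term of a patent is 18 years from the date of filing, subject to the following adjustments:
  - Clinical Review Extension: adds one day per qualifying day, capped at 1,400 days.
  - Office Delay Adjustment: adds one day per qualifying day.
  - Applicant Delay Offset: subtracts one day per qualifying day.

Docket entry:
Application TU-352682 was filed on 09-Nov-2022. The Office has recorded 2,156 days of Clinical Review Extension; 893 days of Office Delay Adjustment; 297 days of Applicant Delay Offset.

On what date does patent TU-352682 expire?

Base term: filing date + 18 years → 9 November 2040.
Clinical Review Extension: 2156 days claimed exceeds the 1400-day cap, so +1400 days → 9 September 2044.
Office Delay Adjustment: +893 days → 19 February 2047.
Applicant Delay Offset: −297 days → 28 April 2046.

April 28, 2046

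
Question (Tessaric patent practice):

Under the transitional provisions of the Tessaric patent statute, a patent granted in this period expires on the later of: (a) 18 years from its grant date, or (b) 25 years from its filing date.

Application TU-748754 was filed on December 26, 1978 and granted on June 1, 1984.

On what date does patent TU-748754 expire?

(a) grant + 18 years → 1 June 2002.
(b) filing + 25 years → 26 December 2003.
Later of the two: 26 December 2003.

2003-12-26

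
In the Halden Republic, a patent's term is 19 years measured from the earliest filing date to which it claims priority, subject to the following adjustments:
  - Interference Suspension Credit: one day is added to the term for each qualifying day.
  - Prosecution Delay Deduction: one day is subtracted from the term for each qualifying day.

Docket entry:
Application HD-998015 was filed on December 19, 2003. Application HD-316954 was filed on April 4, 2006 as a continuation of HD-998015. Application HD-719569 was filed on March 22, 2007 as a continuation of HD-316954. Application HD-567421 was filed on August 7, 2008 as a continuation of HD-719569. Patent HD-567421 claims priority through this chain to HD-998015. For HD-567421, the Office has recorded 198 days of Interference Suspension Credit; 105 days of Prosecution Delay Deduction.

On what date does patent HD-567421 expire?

March 22, 2023

Earliest priority filing: 19 December 2003.
Base term: 19 December 2003 + 19 years → 19 December 2022.
Interference Suspension Credit: +198 days → 5 July 2023.
Prosecution Delay Deduction: −105 days → 22 March 2023.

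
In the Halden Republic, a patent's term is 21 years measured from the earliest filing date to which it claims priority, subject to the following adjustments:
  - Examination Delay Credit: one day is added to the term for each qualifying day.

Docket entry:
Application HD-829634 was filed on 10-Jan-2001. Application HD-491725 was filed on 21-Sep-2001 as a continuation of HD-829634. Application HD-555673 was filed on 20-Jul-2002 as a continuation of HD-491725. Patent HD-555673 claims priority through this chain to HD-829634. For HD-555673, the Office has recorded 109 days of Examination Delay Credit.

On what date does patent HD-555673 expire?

Earliest priority filing: 10 January 2001.
Base term: 10 January 2001 + 21 years → 10 January 2022.
Examination Delay Credit: +109 days → 29 April 2022.

April 29, 2022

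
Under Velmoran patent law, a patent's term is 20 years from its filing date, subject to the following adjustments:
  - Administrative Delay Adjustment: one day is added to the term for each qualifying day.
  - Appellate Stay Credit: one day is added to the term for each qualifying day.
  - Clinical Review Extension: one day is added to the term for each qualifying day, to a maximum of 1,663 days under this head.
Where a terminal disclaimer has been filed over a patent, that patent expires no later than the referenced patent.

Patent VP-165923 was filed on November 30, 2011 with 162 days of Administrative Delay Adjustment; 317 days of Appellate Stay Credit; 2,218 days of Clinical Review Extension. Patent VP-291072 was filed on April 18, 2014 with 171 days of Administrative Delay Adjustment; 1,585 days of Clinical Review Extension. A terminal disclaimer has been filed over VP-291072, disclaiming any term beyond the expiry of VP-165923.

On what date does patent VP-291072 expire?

2037-10-11

Natural term of VP-291072:
  Base: filing + 20 years → 18 April 2034.
  Administrative Delay Adjustment: +171 days → 6 October 2034.
  Clinical Review Extension: 1585 days (within the 1663-day cap) → +1585 days → 7 February 2039.
Expiry of referenced patent VP-165923:
  Base: filing + 20 years → 30 November 2031.
  Administrative Delay Adjustment: +162 days → 10 May 2032.
  Appellate Stay Credit: +317 days → 23 March 2033.
  Clinical Review Extension: 2218 days claimed exceeds the 1663-day cap, so +1663 days → 11 October 2037.
Terminal disclaimer: VP-291072 expires on the earlier of 7 February 2039 and 11 October 2037.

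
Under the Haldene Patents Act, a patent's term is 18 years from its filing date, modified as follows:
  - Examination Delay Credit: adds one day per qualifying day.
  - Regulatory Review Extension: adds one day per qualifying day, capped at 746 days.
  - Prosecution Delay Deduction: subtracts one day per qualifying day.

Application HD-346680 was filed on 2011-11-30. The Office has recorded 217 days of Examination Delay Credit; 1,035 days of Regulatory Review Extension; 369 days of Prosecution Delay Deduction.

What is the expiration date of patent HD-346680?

Base term: filing date + 18 years → 30 November 2029.
Examination Delay Credit: +217 days → 5 July 2030.
Regulatory Review Extension: 1035 days claimed exceeds the 746-day cap, so +746 days → 20 July 2032.
Prosecution Delay Deduction: −369 days → 17 July 2031.

July 17, 2031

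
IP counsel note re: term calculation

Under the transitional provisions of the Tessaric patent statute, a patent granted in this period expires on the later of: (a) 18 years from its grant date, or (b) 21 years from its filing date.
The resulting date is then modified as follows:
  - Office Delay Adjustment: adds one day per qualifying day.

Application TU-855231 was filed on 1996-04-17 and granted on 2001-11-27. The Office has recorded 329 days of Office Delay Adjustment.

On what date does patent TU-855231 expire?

(a) grant + 18 years → 27 November 2019.
(b) filing + 21 years → 17 April 2017.
Later of the two: 27 November 2019.
Office Delay Adjustment: +329 days → 21 October 2020.

2020-10-21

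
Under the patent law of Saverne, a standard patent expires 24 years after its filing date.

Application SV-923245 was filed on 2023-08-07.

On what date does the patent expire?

August 7, 2047

Filing date + 24 years → 7 August 2047.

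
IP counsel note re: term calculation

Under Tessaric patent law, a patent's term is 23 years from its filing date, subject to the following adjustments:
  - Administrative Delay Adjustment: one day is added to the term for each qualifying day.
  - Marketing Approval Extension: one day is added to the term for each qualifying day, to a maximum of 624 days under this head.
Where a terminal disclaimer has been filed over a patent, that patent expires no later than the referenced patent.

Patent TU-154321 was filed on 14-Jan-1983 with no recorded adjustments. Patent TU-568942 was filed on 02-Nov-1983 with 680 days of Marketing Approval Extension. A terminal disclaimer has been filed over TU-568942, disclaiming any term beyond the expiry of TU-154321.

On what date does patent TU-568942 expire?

2006-01-14

Natural term of TU-568942:
  Base: filing + 23 years → 2 November 2006.
  Marketing Approval Extension: 680 days claimed exceeds the 624-day cap, so +624 days → 18 July 2008.
Expiry of referenced patent TU-154321:
  Base: filing + 23 years → 14 January 2006.
Terminal disclaimer: TU-568942 expires on the earlier of 18 July 2008 and 14 January 2006.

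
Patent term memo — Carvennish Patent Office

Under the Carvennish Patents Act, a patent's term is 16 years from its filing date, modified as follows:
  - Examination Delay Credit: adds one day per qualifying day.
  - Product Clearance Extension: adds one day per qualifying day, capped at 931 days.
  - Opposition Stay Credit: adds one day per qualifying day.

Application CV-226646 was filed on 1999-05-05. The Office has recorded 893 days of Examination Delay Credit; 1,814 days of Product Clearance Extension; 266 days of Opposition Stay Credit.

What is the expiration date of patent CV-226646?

2021-01-23

Base term: filing date + 16 years → 5 May 2015.
Examination Delay Credit: +893 days → 14 October 2017.
Product Clearance Extension: 1814 days claimed exceeds the 931-day cap, so +931 days → 2 May 2020.
Opposition Stay Credit: +266 days → 23 January 2021.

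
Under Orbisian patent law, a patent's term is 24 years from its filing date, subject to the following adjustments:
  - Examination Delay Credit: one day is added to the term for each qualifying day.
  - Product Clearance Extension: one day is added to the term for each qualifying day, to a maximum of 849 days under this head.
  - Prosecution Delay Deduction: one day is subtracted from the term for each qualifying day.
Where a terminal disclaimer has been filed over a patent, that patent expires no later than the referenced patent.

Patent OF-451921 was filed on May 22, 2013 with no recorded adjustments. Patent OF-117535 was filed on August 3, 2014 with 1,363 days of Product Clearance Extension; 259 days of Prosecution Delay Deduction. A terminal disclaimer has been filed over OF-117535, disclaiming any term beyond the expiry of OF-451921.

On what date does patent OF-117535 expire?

2037-05-22

Natural term of OF-117535:
  Base: filing + 24 years → 3 August 2038.
  Product Clearance Extension: 1363 days claimed exceeds the 849-day cap, so +849 days → 29 November 2040.
  Prosecution Delay Deduction: −259 days → 15 March 2040.
Expiry of referenced patent OF-451921:
  Base: filing + 24 years → 22 May 2037.
Terminal disclaimer: OF-117535 expires on the earlier of 15 March 2040 and 22 May 2037.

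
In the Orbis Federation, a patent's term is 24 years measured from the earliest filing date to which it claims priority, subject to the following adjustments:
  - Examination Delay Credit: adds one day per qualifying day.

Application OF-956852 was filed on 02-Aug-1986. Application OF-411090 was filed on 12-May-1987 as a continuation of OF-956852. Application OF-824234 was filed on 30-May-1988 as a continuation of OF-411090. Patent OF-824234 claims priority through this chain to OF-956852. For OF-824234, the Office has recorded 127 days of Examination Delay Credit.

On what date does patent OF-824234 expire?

Earliest priority filing: 2 August 1986.
Base term: 2 August 1986 + 24 years → 2 August 2010.
Examination Delay Credit: +127 days → 7 December 2010.

2010-12-07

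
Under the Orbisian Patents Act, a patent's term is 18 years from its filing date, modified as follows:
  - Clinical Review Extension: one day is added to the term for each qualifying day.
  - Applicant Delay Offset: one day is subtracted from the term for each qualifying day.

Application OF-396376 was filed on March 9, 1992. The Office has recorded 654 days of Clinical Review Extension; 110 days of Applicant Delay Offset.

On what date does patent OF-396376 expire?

September 4, 2011

Base term: filing date + 18 years → 9 March 2010.
Clinical Review Extension: +654 days → 23 December 2011.
Applicant Delay Offset: −110 days → 4 September 2011.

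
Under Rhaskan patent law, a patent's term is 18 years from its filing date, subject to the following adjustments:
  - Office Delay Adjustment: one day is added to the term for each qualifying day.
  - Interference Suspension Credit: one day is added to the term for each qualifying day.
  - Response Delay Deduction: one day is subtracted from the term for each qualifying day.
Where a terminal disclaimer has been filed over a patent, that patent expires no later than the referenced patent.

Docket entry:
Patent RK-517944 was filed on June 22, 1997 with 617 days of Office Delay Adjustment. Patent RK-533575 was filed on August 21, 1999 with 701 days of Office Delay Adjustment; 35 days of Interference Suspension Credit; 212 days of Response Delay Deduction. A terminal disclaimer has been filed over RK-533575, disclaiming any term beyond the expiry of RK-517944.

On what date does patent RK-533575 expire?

Natural term of RK-533575:
  Base: filing + 18 years → 21 August 2017.
  Office Delay Adjustment: +701 days → 23 July 2019.
  Interference Suspension Credit: +35 days → 27 August 2019.
  Response Delay Deduction: −212 days → 27 January 2019.
Expiry of referenced patent RK-517944:
  Base: filing + 18 years → 22 June 2015.
  Office Delay Adjustment: +617 days → 28 February 2017.
Terminal disclaimer: RK-533575 expires on the earlier of 27 January 2019 and 28 February 2017.

2017-02-28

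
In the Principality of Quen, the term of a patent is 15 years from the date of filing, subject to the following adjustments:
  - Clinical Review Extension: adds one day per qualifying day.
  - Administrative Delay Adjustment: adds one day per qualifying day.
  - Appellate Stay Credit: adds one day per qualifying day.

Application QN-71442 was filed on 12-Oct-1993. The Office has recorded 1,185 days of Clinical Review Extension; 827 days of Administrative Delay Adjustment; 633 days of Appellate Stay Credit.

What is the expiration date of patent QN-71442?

January 9, 2016

Base term: filing date + 15 years → 12 October 2008.
Clinical Review Extension: +1185 days → 10 January 2012.
Administrative Delay Adjustment: +827 days → 16 April 2014.
Appellate Stay Credit: +633 days → 9 January 2016.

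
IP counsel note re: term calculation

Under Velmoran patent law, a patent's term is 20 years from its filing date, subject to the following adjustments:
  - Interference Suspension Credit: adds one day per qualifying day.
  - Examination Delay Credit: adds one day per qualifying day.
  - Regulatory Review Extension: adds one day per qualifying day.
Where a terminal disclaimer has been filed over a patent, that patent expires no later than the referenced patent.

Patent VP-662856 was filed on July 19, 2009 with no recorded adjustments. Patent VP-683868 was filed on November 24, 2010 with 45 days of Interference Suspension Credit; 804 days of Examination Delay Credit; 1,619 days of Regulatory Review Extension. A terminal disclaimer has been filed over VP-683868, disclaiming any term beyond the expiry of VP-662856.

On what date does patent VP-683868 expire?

Natural term of VP-683868:
  Base: filing + 20 years → 24 November 2030.
  Interference Suspension Credit: +45 days → 8 January 2031.
  Examination Delay Credit: +804 days → 22 March 2033.
  Regulatory Review Extension: +1619 days → 27 August 2037.
Expiry of referenced patent VP-662856:
  Base: filing + 20 years → 19 July 2029.
Terminal disclaimer: VP-683868 expires on the earlier of 27 August 2037 and 19 July 2029.

2029-07-19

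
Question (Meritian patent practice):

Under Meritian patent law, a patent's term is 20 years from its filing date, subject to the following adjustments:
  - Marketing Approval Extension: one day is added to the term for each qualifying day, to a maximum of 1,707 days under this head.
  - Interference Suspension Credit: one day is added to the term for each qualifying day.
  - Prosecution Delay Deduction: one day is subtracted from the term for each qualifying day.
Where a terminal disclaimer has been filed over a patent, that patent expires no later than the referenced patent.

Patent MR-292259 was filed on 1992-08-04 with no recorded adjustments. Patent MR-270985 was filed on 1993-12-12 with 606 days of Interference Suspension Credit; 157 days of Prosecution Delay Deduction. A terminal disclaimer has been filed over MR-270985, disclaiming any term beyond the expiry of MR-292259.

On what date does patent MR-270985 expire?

Natural term of MR-270985:
  Base: filing + 20 years → 12 December 2013.
  Interference Suspension Credit: +606 days → 10 August 2015.
  Prosecution Delay Deduction: −157 days → 6 March 2015.
Expiry of referenced patent MR-292259:
  Base: filing + 20 years → 4 August 2012.
Terminal disclaimer: MR-270985 expires on the earlier of 6 March 2015 and 4 August 2012.

2012-08-04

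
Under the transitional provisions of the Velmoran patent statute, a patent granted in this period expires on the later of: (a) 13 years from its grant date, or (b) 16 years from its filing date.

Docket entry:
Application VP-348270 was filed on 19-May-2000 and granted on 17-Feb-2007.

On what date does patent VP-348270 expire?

(a) grant + 13 years → 17 February 2020.
(b) filing + 16 years → 19 May 2016.
Later of the two: 17 February 2020.

February 17, 2020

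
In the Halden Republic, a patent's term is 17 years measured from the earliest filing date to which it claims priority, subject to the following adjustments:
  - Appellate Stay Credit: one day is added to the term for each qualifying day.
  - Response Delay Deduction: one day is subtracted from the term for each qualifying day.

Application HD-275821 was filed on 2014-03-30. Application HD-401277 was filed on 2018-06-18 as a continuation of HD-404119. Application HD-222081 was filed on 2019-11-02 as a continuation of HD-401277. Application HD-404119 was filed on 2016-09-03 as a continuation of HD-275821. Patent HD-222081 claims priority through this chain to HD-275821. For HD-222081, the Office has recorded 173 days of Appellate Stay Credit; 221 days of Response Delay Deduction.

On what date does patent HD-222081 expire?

Earliest priority filing: 30 March 2014.
Base term: 30 March 2014 + 17 years → 30 March 2031.
Appellate Stay Credit: +173 days → 19 September 2031.
Response Delay Deduction: −221 days → 10 February 2031.

February 10, 2031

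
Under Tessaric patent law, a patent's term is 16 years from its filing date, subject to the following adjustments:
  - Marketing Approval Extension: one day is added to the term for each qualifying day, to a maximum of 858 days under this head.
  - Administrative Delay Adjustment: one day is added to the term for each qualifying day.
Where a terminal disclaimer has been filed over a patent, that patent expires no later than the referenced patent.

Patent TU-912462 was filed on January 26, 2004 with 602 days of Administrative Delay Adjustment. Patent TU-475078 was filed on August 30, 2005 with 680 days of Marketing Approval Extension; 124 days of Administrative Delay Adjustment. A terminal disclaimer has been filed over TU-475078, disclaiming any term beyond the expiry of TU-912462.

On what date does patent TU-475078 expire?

Natural term of TU-475078:
  Base: filing + 16 years → 30 August 2021.
  Marketing Approval Extension: 680 days (within the 858-day cap) → +680 days → 11 July 2023.
  Administrative Delay Adjustment: +124 days → 12 November 2023.
Expiry of referenced patent TU-912462:
  Base: filing + 16 years → 26 January 2020.
  Administrative Delay Adjustment: +602 days → 19 September 2021.
Terminal disclaimer: TU-475078 expires on the earlier of 12 November 2023 and 19 September 2021.

September 19, 2021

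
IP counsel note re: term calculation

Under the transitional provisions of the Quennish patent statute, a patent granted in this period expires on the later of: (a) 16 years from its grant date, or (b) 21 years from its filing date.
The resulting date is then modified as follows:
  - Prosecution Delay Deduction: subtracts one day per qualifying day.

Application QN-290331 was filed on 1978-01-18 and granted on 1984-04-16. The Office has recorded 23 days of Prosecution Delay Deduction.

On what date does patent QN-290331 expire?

(a) grant + 16 years → 16 April 2000.
(b) filing + 21 years → 18 January 1999.
Later of the two: 16 April 2000.
Prosecution Delay Deduction: −23 days → 24 March 2000.

March 24, 2000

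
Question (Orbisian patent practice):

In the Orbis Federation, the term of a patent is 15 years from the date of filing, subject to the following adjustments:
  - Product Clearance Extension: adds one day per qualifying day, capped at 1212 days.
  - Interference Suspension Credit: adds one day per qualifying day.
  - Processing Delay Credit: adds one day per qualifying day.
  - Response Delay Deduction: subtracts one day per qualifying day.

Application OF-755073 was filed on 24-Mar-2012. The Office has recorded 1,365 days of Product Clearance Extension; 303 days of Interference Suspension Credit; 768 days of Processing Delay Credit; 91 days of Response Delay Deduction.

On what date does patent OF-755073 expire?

Base term: filing date + 15 years → 24 March 2027.
Product Clearance Extension: 1365 days claimed exceeds the 1212-day cap, so +1212 days → 18 July 2030.
Interference Suspension Credit: +303 days → 17 May 2031.
Processing Delay Credit: +768 days → 23 June 2033.
Response Delay Deduction: −91 days → 24 March 2033.

March 24, 2033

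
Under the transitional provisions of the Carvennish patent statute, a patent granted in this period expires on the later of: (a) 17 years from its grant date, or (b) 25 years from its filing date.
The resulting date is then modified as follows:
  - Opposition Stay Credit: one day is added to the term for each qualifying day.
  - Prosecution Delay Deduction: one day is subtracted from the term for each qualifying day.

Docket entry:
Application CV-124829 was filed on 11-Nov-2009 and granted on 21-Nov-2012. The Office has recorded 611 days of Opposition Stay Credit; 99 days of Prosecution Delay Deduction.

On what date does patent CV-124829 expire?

April 6, 2036

(a) grant + 17 years → 21 November 2029.
(b) filing + 25 years → 11 November 2034.
Later of the two: 11 November 2034.
Opposition Stay Credit: +611 days → 14 July 2036.
Prosecution Delay Deduction: −99 days → 6 April 2036.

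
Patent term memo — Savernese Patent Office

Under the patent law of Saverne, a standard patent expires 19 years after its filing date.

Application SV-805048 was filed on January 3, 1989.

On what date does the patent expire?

January 3, 2008

Filing date + 19 years → 3 January 2008.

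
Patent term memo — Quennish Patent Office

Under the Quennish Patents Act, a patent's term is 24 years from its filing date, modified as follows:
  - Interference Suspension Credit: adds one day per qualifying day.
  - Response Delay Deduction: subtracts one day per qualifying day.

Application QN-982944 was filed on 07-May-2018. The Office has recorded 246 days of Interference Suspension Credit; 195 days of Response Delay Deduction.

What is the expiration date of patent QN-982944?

June 27, 2042

Base term: filing date + 24 years → 7 May 2042.
Interference Suspension Credit: +246 days → 8 January 2043.
Response Delay Deduction: −195 days → 27 June 2042.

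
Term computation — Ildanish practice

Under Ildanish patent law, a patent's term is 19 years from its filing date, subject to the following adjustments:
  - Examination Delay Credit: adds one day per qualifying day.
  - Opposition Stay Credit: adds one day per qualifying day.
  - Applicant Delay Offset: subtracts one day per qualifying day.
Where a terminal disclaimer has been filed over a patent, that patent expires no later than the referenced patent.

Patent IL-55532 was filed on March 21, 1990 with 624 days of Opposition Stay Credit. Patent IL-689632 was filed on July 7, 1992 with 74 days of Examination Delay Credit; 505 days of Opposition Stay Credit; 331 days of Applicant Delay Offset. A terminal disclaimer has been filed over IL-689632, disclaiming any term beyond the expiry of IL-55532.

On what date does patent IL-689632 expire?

Natural term of IL-689632:
  Base: filing + 19 years → 7 July 2011.
  Examination Delay Credit: +74 days → 19 September 2011.
  Opposition Stay Credit: +505 days → 5 February 2013.
  Applicant Delay Offset: −331 days → 11 March 2012.
Expiry of referenced patent IL-55532:
  Base: filing + 19 years → 21 March 2009.
  Opposition Stay Credit: +624 days → 5 December 2010.
Terminal disclaimer: IL-689632 expires on the earlier of 11 March 2012 and 5 December 2010.

December 5, 2010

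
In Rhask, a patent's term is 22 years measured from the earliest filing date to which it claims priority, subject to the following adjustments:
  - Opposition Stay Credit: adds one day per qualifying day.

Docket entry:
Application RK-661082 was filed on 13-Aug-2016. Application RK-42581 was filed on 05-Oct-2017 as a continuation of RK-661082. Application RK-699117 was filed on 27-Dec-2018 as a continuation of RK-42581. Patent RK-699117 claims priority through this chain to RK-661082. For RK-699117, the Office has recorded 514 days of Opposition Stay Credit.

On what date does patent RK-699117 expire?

January 9, 2040

Earliest priority filing: 13 August 2016.
Base term: 13 August 2016 + 22 years → 13 August 2038.
Opposition Stay Credit: +514 days → 9 January 2040.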